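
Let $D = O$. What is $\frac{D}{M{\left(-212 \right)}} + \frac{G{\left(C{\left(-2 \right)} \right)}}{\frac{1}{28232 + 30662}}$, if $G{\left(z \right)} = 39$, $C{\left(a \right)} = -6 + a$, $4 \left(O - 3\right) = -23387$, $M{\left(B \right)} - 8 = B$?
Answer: $\frac{110250943}{48} \approx 2.2969 \cdot 10^{6}$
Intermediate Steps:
$M{\left(B \right)} = 8 + B$
$O = - \frac{23375}{4}$ ($O = 3 + \frac{1}{4} \left(-23387\right) = 3 - \frac{23387}{4} = - \frac{23375}{4} \approx -5843.8$)
$D = - \frac{23375}{4} \approx -5843.8$
$\frac{D}{M{\left(-212 \right)}} + \frac{G{\left(C{\left(-2 \right)} \right)}}{\frac{1}{28232 + 30662}} = - \frac{23375}{4 \left(8 - 212\right)} + \frac{39}{\frac{1}{28232 + 30662}} = - \frac{23375}{4 \left(-204\right)} + \frac{39}{\frac{1}{58894}} = \left(- \frac{23375}{4}\right) \left(- \frac{1}{204}\right) + 39 \frac{1}{\frac{1}{58894}} = \frac{1375}{48} + 39 \cdot 58894 = \frac{1375}{48} + 2296866 = \frac{110250943}{48}$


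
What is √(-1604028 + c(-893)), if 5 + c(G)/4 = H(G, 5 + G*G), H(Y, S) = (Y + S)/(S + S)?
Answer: I*√28335155479191505/132909 ≈ 1266.5*I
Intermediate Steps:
H(Y, S) = (S + Y)/(2*S) (H(Y, S) = (S + Y)/((2*S)) = (S + Y)*(1/(2*S)) = (S + Y)/(2*S))
c(G) = -20 + 2*(5 + G + G²)/(5 + G²) (c(G) = -20 + 4*(((5 + G*G) + G)/(2*(5 + G*G))) = -20 + 4*(((5 + G²) + G)/(2*(5 + G²))) = -20 + 4*((5 + G + G²)/(2*(5 + G²))) = -20 + 2*(5 + G + G²)/(5 + G²))
√(-1604028 + c(-893)) = √(-1604028 + 2*(-45 - 893 - 9*(-893)²)/(5 + (-893)²)) = √(-1604028 + 2*(-45 - 893 - 9*797449)/(5 + 797449)) = √(-1604028 + 2*(-45 - 893 - 7177041)/797454) = √(-1604028 + 2*(1/797454)*(-7177979)) = √(-1604028 - 7177979/398727) = √(-639576450335/398727) = I*√28335155479191505/132909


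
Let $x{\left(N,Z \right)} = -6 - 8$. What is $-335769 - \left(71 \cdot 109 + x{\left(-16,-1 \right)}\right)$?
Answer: $-343494$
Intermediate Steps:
$x{\left(N,Z \right)} = -14$ ($x{\left(N,Z \right)} = -6 - 8 = -14$)
$-335769 - \left(71 \cdot 109 + x{\left(-16,-1 \right)}\right) = -335769 - \left(71 \cdot 109 - 14\right) = -335769 - \left(7739 - 14\right) = -335769 - 7725 = -343494$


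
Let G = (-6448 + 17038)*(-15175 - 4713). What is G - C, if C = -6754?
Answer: -210607166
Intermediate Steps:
G = -210613920 (G = 10590*(-19888) = -210613920)
G - C = -210613920 - 1*(-6754) = -210613920 + 6754 = -210607166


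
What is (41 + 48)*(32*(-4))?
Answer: -11392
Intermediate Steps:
(41 + 48)*(32*(-4)) = 89*(-128) = -11392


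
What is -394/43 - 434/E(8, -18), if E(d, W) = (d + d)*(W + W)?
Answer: -104141/12384 ≈ -8.4093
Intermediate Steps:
E(d, W) = 4*W*d (E(d, W) = (2*d)*(2*W) = 4*W*d)
-394/43 - 434/E(8, -18) = -394/43 - 434/(4*(-18)*8) = -394*1/43 - 434/(-576) = -394/43 - 434*(-1/576) = -394/43 + 217/288 = -104141/12384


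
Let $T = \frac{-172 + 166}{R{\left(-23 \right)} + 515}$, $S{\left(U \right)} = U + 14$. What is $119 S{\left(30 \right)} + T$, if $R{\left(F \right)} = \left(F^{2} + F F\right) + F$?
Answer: $\frac{4057897}{775} \approx 5236.0$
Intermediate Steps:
$S{\left(U \right)} = 14 + U$
$R{\left(F \right)} = F + 2 F^{2}$ ($R{\left(F \right)} = \left(F^{2} + F^{2}\right) + F = 2 F^{2} + F = F + 2 F^{2}$)
$T = - \frac{3}{775}$ ($T = \frac{-172 + 166}{- 23 \left(1 + 2 \left(-23\right)\right) + 515} = - \frac{6}{- 23 \left(1 - 46\right) + 515} = - \frac{6}{\left(-23\right) \left(-45\right) + 515} = - \frac{6}{1035 + 515} = - \frac{6}{1550} = \left(-6\right) \frac{1}{1550} = - \frac{3}{775} \approx -0.003871$)
$119 S{\left(30 \right)} + T = 119 \left(14 + 30\right) - \frac{3}{775} = 119 \cdot 44 - \frac{3}{775} = 5236 - \frac{3}{775} = \frac{4057897}{775}$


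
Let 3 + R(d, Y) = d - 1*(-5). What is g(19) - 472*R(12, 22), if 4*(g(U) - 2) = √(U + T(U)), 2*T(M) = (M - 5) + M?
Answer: -6606 + √142/8 ≈ -6604.5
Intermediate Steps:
T(M) = -5/2 + M (T(M) = ((M - 5) + M)/2 = ((-5 + M) + M)/2 = (-5 + 2*M)/2 = -5/2 + M)
R(d, Y) = 2 + d (R(d, Y) = -3 + (d - 1*(-5)) = -3 + (d + 5) = -3 + (5 + d) = 2 + d)
g(U) = 2 + √(-5/2 + 2*U)/4 (g(U) = 2 + √(U + (-5/2 + U))/4 = 2 + √(-5/2 + 2*U)/4)
g(19) - 472*R(12, 22) = (2 + √(-10 + 8*19)/8) - 472*(2 + 12) = (2 + √(-10 + 152)/8) - 472*14 = (2 + √142/8) - 6608 = -6606 + √142/8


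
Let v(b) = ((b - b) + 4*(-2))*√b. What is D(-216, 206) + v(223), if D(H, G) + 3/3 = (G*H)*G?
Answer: -9166177 - 8*√223 ≈ -9.1663e+6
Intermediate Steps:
D(H, G) = -1 + H*G² (D(H, G) = -1 + (G*H)*G = -1 + H*G²)
v(b) = -8*√b (v(b) = (0 - 8)*√b = -8*√b)
D(-216, 206) + v(223) = (-1 - 216*206²) - 8*√223 = (-1 - 216*42436) - 8*√223 = (-1 - 9166176) - 8*√223 = -9166177 - 8*√223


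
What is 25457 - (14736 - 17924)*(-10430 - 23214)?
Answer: -107231615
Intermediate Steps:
25457 - (14736 - 17924)*(-10430 - 23214) = 25457 - (-3188)*(-33644) = 25457 - 1*107257072 = 25457 - 107257072 = -107231615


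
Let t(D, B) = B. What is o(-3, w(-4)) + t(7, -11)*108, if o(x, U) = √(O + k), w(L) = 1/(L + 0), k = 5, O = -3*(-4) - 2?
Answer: -1188 + √15 ≈ -1184.1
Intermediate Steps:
O = 10 (O = 12 - 2 = 10)
w(L) = 1/L
o(x, U) = √15 (o(x, U) = √(10 + 5) = √15)
o(-3, w(-4)) + t(7, -11)*108 = √15 - 11*108 = √15 - 1188 = -1188 + √15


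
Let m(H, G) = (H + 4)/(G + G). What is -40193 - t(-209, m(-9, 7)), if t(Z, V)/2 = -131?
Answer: -39931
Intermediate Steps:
m(H, G) = (4 + H)/(2*G) (m(H, G) = (4 + H)/((2*G)) = (4 + H)*(1/(2*G)) = (4 + H)/(2*G))
t(Z, V) = -262 (t(Z, V) = 2*(-131) = -262)
-40193 - t(-209, m(-9, 7)) = -40193 - 1*(-262) = -40193 + 262 = -39931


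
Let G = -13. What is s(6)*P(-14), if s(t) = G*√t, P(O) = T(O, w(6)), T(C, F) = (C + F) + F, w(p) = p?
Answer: 26*√6 ≈ 63.687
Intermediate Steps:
T(C, F) = C + 2*F
P(O) = 12 + O (P(O) = O + 2*6 = O + 12 = 12 + O)
s(t) = -13*√t
s(6)*P(-14) = (-13*√6)*(12 - 14) = -13*√6*(-2) = 26*√6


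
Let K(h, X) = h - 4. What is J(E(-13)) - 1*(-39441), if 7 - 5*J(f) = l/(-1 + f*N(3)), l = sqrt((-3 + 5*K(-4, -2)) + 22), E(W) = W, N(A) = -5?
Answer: 197212/5 - I*sqrt(21)/320 ≈ 39442.0 - 0.014321*I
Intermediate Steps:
K(h, X) = -4 + h
l = I*sqrt(21) (l = sqrt((-3 + 5*(-4 - 4)) + 22) = sqrt((-3 + 5*(-8)) + 22) = sqrt((-3 - 40) + 22) = sqrt(-43 + 22) = sqrt(-21) = I*sqrt(21) ≈ 4.5826*I)
J(f) = 7/5 - I*sqrt(21)/(5*(-1 - 5*f)) (J(f) = 7/5 - I*sqrt(21)/(5*(-1 + f*(-5))) = 7/5 - I*sqrt(21)/(5*(-1 - 5*f)))
J(E(-13)) - 1*(-39441) = (7 + 35*(-13) + I*sqrt(21))/(5*(1 + 5*(-13))) - 1*(-39441) = (7 - 455 + I*sqrt(21))/(5*(1 - 65)) + 39441 = (1/5)*(-448 + I*sqrt(21))/(-64) + 39441 = (1/5)*(-1/64)*(-448 + I*sqrt(21)) + 39441 = (7/5 - I*sqrt(21)/320) + 39441 = 197212/5 - I*sqrt(21)/320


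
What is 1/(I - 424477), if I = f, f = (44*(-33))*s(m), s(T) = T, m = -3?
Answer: -1/420121 ≈ -2.3803e-6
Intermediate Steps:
f = 4356 (f = (44*(-33))*(-3) = -1452*(-3) = 4356)
I = 4356
1/(I - 424477) = 1/(4356 - 424477) = 1/(-420121) = -1/420121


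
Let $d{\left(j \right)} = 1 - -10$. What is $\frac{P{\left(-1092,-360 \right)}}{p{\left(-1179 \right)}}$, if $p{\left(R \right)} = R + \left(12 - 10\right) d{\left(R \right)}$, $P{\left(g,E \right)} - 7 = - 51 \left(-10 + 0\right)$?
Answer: $- \frac{517}{1157} \approx -0.44685$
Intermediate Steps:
$P{\left(g,E \right)} = 517$ ($P{\left(g,E \right)} = 7 - 51 \left(-10 + 0\right) = 7 - -510 = 7 + 510 = 517$)
$d{\left(j \right)} = 11$ ($d{\left(j \right)} = 1 + 10 = 11$)
$p{\left(R \right)} = 22 + R$ ($p{\left(R \right)} = R + \left(12 - 10\right) 11 = R + 2 \cdot 11 = R + 22 = 22 + R$)
$\frac{P{\left(-1092,-360 \right)}}{p{\left(-1179 \right)}} = \frac{517}{22 - 1179} = \frac{517}{-1157} = 517 \left(- \frac{1}{1157}\right) = - \frac{517}{1157}$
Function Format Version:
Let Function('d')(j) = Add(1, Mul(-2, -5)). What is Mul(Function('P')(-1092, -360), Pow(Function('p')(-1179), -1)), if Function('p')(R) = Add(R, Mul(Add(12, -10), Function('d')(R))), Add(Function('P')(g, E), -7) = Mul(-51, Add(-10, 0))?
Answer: Rational(-517, 1157) ≈ -0.44685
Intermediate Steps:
Function('P')(g, E) = 517 (Function('P')(g, E) = Add(7, Mul(-51, Add(-10, 0))) = Add(7, Mul(-51, -10)) = Add(7, 510) = 517)
Function('d')(j) = 11 (Function('d')(j) = Add(1, 10) = 11)
Function('p')(R) = Add(22, R) (Function('p')(R) = Add(R, Mul(Add(12, -10), 11)) = Add(R, Mul(2, 11)) = Add(R, 22) = Add(22, R))
Mul(Function('P')(-1092, -360), Pow(Function('p')(-1179), -1)) = Mul(517, Pow(Add(22, -1179), -1)) = Mul(517, Pow(-1157, -1)) = Mul(517, Rational(-1, 1157)) = Rational(-517, 1157)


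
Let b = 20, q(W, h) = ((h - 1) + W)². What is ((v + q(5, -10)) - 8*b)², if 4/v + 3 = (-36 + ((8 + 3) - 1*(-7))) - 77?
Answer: 36942084/2401 ≈ 15386.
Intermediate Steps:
q(W, h) = (-1 + W + h)² (q(W, h) = ((-1 + h) + W)² = (-1 + W + h)²)
v = -2/49 (v = 4/(-3 + ((-36 + ((8 + 3) - 1*(-7))) - 77)) = 4/(-3 + ((-36 + (11 + 7)) - 77)) = 4/(-3 + ((-36 + 18) - 77)) = 4/(-3 + (-18 - 77)) = 4/(-3 - 95) = 4/(-98) = 4*(-1/98) = -2/49 ≈ -0.040816)
((v + q(5, -10)) - 8*b)² = ((-2/49 + (-1 + 5 - 10)²) - 8*20)² = ((-2/49 + (-6)²) - 160)² = ((-2/49 + 36) - 160)² = (1762/49 - 160)² = (-6078/49)² = 36942084/2401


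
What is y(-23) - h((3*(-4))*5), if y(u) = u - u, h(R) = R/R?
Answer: -1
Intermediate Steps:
h(R) = 1
y(u) = 0
y(-23) - h((3*(-4))*5) = 0 - 1*1 = 0 - 1 = -1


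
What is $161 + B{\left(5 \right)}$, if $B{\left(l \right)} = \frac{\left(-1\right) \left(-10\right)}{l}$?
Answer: $163$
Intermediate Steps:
$B{\left(l \right)} = \frac{10}{l}$
$161 + B{\left(5 \right)} = 161 + \frac{10}{5} = 161 + 10 \cdot \frac{1}{5} = 161 + 2 = 163$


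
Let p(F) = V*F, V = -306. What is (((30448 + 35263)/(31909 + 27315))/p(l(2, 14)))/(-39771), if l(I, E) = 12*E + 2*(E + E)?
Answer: 65711/161448380222976 ≈ 4.0701e-10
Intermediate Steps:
l(I, E) = 16*E (l(I, E) = 12*E + 2*(2*E) = 12*E + 4*E = 16*E)
p(F) = -306*F
(((30448 + 35263)/(31909 + 27315))/p(l(2, 14)))/(-39771) = (((30448 + 35263)/(31909 + 27315))/((-4896*14)))/(-39771) = ((65711/59224)/((-306*224)))*(-1/39771) = ((65711*(1/59224))/(-68544))*(-1/39771) = ((65711/59224)*(-1/68544))*(-1/39771) = -65711/4059449856*(-1/39771) = 65711/161448380222976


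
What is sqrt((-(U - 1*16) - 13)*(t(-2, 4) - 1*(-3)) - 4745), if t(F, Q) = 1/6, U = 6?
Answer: I*sqrt(19018)/2 ≈ 68.953*I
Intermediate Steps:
t(F, Q) = 1/6
sqrt((-(U - 1*16) - 13)*(t(-2, 4) - 1*(-3)) - 4745) = sqrt((-(6 - 1*16) - 13)*(1/6 - 1*(-3)) - 4745) = sqrt((-(6 - 16) - 13)*(1/6 + 3) - 4745) = sqrt((-1*(-10) - 13)*(19/6) - 4745) = sqrt((10 - 13)*(19/6) - 4745) = sqrt(-3*19/6 - 4745) = sqrt(-19/2 - 4745) = sqrt(-9509/2) = I*sqrt(19018)/2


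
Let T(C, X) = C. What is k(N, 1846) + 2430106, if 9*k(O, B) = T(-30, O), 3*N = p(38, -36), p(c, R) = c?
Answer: 7290308/3 ≈ 2.4301e+6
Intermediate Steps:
N = 38/3 (N = (1/3)*38 = 38/3 ≈ 12.667)
k(O, B) = -10/3 (k(O, B) = (1/9)*(-30) = -10/3)
k(N, 1846) + 2430106 = -10/3 + 2430106 = 7290308/3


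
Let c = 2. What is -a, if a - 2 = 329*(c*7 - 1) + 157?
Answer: -4436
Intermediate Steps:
a = 4436 (a = 2 + (329*(2*7 - 1) + 157) = 2 + (329*(14 - 1) + 157) = 2 + (329*13 + 157) = 2 + (4277 + 157) = 2 + 4434 = 4436)
-a = -1*4436 = -4436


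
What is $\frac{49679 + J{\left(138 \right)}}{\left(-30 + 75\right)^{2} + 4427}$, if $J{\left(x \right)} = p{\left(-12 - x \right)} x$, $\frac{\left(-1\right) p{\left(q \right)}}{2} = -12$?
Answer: $\frac{52991}{6452} \approx 8.2131$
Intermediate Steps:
$p{\left(q \right)} = 24$ ($p{\left(q \right)} = \left(-2\right) \left(-12\right) = 24$)
$J{\left(x \right)} = 24 x$
$\frac{49679 + J{\left(138 \right)}}{\left(-30 + 75\right)^{2} + 4427} = \frac{49679 + 24 \cdot 138}{\left(-30 + 75\right)^{2} + 4427} = \frac{49679 + 3312}{45^{2} + 4427} = \frac{52991}{2025 + 4427} = \frac{52991}{6452}$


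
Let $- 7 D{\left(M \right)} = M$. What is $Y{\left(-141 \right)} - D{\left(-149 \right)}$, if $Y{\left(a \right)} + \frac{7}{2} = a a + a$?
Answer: $\frac{276013}{14} \approx 19715.0$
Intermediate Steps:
$D{\left(M \right)} = - \frac{M}{7}$
$Y{\left(a \right)} = - \frac{7}{2} + a + a^{2}$ ($Y{\left(a \right)} = - \frac{7}{2} + \left(a a + a\right) = - \frac{7}{2} + \left(a^{2} + a\right) = - \frac{7}{2} + \left(a + a^{2}\right) = - \frac{7}{2} + a + a^{2}$)
$Y{\left(-141 \right)} - D{\left(-149 \right)} = \left(- \frac{7}{2} - 141 + \left(-141\right)^{2}\right) - \left(- \frac{1}{7}\right) \left(-149\right) = \left(- \frac{7}{2} - 141 + 19881\right) - \frac{149}{7} = \frac{39473}{2} - \frac{149}{7} = \frac{276013}{14}$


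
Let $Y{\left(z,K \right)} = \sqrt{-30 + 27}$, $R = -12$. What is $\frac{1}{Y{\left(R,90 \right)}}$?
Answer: $- \frac{i \sqrt{3}}{3} \approx - 0.57735 i$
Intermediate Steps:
$Y{\left(z,K \right)} = i \sqrt{3}$ ($Y{\left(z,K \right)} = \sqrt{-3} = i \sqrt{3}$)
$\frac{1}{Y{\left(R,90 \right)}} = \frac{1}{i \sqrt{3}} = - \frac{i \sqrt{3}}{3}$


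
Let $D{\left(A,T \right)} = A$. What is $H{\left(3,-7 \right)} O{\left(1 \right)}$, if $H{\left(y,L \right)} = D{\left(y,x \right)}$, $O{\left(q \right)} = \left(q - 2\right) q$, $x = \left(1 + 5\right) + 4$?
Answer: $-3$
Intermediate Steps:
$x = 10$ ($x = 6 + 4 = 10$)
$O{\left(q \right)} = q \left(-2 + q\right)$ ($O{\left(q \right)} = \left(-2 + q\right) q = q \left(-2 + q\right)$)
$H{\left(y,L \right)} = y$
$H{\left(3,-7 \right)} O{\left(1 \right)} = 3 \cdot 1 \left(-2 + 1\right) = 3 \cdot 1 \left(-1\right) = 3 \left(-1\right) = -3$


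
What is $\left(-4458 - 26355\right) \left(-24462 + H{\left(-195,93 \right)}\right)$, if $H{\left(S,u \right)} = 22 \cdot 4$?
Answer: $751036062$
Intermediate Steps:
$H{\left(S,u \right)} = 88$
$\left(-4458 - 26355\right) \left(-24462 + H{\left(-195,93 \right)}\right) = \left(-4458 - 26355\right) \left(-24462 + 88\right) = \left(-30813\right) \left(-24374\right) = 751036062$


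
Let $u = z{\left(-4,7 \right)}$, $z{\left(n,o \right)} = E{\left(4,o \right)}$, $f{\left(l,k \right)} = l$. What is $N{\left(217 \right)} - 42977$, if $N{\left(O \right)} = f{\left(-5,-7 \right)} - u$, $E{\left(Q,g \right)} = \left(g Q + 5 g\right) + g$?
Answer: $-43052$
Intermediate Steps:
$E{\left(Q,g \right)} = 6 g + Q g$ ($E{\left(Q,g \right)} = \left(Q g + 5 g\right) + g = \left(5 g + Q g\right) + g = 6 g + Q g$)
$z{\left(n,o \right)} = 10 o$ ($z{\left(n,o \right)} = o \left(6 + 4\right) = o 10 = 10 o$)
$u = 70$ ($u = 10 \cdot 7 = 70$)
$N{\left(O \right)} = -75$ ($N{\left(O \right)} = -5 - 70 = -75$)
$N{\left(217 \right)} - 42977 = -75 - 42977 = -43052$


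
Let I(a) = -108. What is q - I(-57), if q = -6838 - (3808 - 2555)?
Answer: -7983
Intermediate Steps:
q = -8091 (q = -6838 - 1*1253 = -6838 - 1253 = -8091)
q - I(-57) = -8091 - 1*(-108) = -8091 + 108 = -7983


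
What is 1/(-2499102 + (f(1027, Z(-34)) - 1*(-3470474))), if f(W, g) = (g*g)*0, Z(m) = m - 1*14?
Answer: 1/971372 ≈ 1.0295e-6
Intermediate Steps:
Z(m) = -14 + m (Z(m) = m - 14 = -14 + m)
f(W, g) = 0 (f(W, g) = g²*0 = 0)
1/(-2499102 + (f(1027, Z(-34)) - 1*(-3470474))) = 1/(-2499102 + (0 - 1*(-3470474))) = 1/(-2499102 + (0 + 3470474)) = 1/(-2499102 + 3470474) = 1/971372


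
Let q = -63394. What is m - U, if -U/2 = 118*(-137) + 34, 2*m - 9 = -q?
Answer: -1125/2 ≈ -562.50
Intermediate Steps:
m = 63403/2 (m = 9/2 + (-1*(-63394))/2 = 9/2 + (½)*63394 = 9/2 + 31697 = 63403/2 ≈ 31702.)
U = 32264 (U = -2*(118*(-137) + 34) = -2*(-16166 + 34) = -2*(-16132) = 32264)
m - U = 63403/2 - 1*32264 = 63403/2 - 32264 = -1125/2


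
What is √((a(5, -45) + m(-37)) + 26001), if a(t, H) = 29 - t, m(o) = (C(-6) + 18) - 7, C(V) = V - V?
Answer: 2*√6509 ≈ 161.36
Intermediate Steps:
C(V) = 0
m(o) = 11 (m(o) = (0 + 18) - 7 = 18 - 7 = 11)
√((a(5, -45) + m(-37)) + 26001) = √(((29 - 1*5) + 11) + 26001) = √(((29 - 5) + 11) + 26001) = √((24 + 11) + 26001) = √(35 + 26001) = √26036 = 2*√6509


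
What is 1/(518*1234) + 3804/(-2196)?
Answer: -202630021/116975796 ≈ -1.7322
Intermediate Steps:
1/(518*1234) + 3804/(-2196) = (1/518)*(1/1234) + 3804*(-1/2196) = 1/639212 - 317/183 = -202630021/116975796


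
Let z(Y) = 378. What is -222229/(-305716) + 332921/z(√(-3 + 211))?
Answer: 50931639499/57780324 ≈ 881.47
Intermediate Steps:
-222229/(-305716) + 332921/z(√(-3 + 211)) = -222229/(-305716) + 332921/378 = -222229*(-1/305716) + 332921*(1/378) = 222229/305716 + 332921/378 = 50931639499/57780324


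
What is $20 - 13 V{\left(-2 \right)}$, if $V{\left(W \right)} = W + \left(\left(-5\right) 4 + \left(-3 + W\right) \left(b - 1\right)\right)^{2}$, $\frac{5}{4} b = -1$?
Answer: $-1527$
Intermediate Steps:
$b = - \frac{4}{5}$ ($b = \frac{4}{5} \left(-1\right) = - \frac{4}{5} \approx -0.8$)
$V{\left(W \right)} = W + \left(- \frac{73}{5} - \frac{9 W}{5}\right)^{2}$ ($V{\left(W \right)} = W + \left(\left(-5\right) 4 + \left(-3 + W\right) \left(- \frac{4}{5} - 1\right)\right)^{2} = W + \left(-20 + \left(-3 + W\right) \left(- \frac{9}{5}\right)\right)^{2} = W + \left(-20 - \left(- \frac{27}{5} + \frac{9 W}{5}\right)\right)^{2} = W + \left(- \frac{73}{5} - \frac{9 W}{5}\right)^{2}$)
$20 - 13 V{\left(-2 \right)} = 20 - 13 \left(-2 + \frac{\left(73 + 9 \left(-2\right)\right)^{2}}{25}\right) = 20 - 13 \left(-2 + \frac{\left(73 - 18\right)^{2}}{25}\right) = 20 - 13 \left(-2 + \frac{55^{2}}{25}\right) = 20 - 13 \left(-2 + \frac{1}{25} \cdot 3025\right) = 20 - 13 \left(-2 + 121\right) = 20 - 1547 = -1527$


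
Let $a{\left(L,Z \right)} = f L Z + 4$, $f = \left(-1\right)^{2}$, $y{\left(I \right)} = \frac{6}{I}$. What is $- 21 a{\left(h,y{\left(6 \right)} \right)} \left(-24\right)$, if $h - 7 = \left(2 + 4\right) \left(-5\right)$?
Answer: $-9576$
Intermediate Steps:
$f = 1$
$h = -23$ ($h = 7 + \left(2 + 4\right) \left(-5\right) = 7 + 6 \left(-5\right) = 7 - 30 = -23$)
$a{\left(L,Z \right)} = 4 + L Z$ ($a{\left(L,Z \right)} = 1 L Z + 4 = L Z + 4 = 4 + L Z$)
$- 21 a{\left(h,y{\left(6 \right)} \right)} \left(-24\right) = - 21 \left(4 - 23 \cdot \frac{6}{6}\right) \left(-24\right) = - 21 \left(4 - 23 \cdot 6 \cdot \frac{1}{6}\right) \left(-24\right) = - 21 \left(4 - 23\right) \left(-24\right) = \left(-21\right) \left(-19\right) \left(-24\right) = 399 \left(-24\right) = -9576$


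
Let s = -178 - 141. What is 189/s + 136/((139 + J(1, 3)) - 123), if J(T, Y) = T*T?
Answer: 2363/319 ≈ 7.4075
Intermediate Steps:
J(T, Y) = T²
s = -319
189/s + 136/((139 + J(1, 3)) - 123) = 189/(-319) + 136/((139 + 1²) - 123) = 189*(-1/319) + 136/((139 + 1) - 123) = -189/319 + 136/(140 - 123) = -189/319 + 136/17 = -189/319 + 136*(1/17) = -189/319 + 8 = 2363/319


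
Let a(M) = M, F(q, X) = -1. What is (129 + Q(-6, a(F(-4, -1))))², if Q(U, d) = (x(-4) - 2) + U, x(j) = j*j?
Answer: 18769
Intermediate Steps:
x(j) = j²
Q(U, d) = 14 + U (Q(U, d) = ((-4)² - 2) + U = (16 - 2) + U = 14 + U)
(129 + Q(-6, a(F(-4, -1))))² = (129 + (14 - 6))² = (129 + 8)² = 137² = 18769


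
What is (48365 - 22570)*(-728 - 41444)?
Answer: -1087826740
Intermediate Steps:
(48365 - 22570)*(-728 - 41444) = 25795*(-42172) = -1087826740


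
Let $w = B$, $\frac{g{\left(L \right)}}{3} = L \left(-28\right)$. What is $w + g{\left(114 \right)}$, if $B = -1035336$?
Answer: $-1044912$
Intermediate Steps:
$g{\left(L \right)} = - 84 L$ ($g{\left(L \right)} = 3 L \left(-28\right) = 3 \left(- 28 L\right) = - 84 L$)
$w = -1035336$
$w + g{\left(114 \right)} = -1035336 - 9576 = -1044912$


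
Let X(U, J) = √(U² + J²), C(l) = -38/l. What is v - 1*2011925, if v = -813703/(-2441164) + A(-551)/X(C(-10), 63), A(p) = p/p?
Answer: -446494369727/221924 + 5*√99586/99586 ≈ -2.0119e+6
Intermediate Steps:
A(p) = 1
X(U, J) = √(J² + U²)
v = 73973/221924 + 5*√99586/99586 (v = -813703/(-2441164) + 1/√(63² + (-38/(-10))²) = -813703*(-1/2441164) + 1/√(3969 + (-38*(-⅒))²) = 73973/221924 + 1/√(3969 + (19/5)²) = 73973/221924 + 1/√(3969 + 361/25) = 73973/221924 + 1/√(99586/25) = 73973/221924 + 1/(√99586/5) = 73973/221924 + 1*(5*√99586/99586) = 73973/221924 + 5*√99586/99586 ≈ 0.34917)
v - 1*2011925 = (73973/221924 + 5*√99586/99586) - 1*2011925 = (73973/221924 + 5*√99586/99586) - 2011925 = -446494369727/221924 + 5*√99586/99586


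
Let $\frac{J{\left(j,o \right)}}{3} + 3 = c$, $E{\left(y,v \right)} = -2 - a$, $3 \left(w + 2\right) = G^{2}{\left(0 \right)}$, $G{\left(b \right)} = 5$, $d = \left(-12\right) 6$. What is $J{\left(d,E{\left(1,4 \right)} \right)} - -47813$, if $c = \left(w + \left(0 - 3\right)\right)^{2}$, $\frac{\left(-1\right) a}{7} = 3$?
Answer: $\frac{143512}{3} \approx 47837.0$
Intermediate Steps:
$d = -72$
$a = -21$ ($a = \left(-7\right) 3 = -21$)
$w = \frac{19}{3}$ ($w = -2 + \frac{5^{2}}{3} = -2 + \frac{1}{3} \cdot 25 = -2 + \frac{25}{3} = \frac{19}{3} \approx 6.3333$)
$c = \frac{100}{9}$ ($c = \left(\frac{19}{3} + \left(0 - 3\right)\right)^{2} = \left(\frac{19}{3} - 3\right)^{2} = \left(\frac{10}{3}\right)^{2} = \frac{100}{9} \approx 11.111$)
$E{\left(y,v \right)} = 19$ ($E{\left(y,v \right)} = -2 - -21 = -2 + 21 = 19$)
$J{\left(j,o \right)} = \frac{73}{3}$ ($J{\left(j,o \right)} = -9 + 3 \cdot \frac{100}{9} = -9 + \frac{100}{3} = \frac{73}{3}$)
$J{\left(d,E{\left(1,4 \right)} \right)} - -47813 = \frac{73}{3} - -47813 = \frac{73}{3} + 47813 = \frac{143512}{3}$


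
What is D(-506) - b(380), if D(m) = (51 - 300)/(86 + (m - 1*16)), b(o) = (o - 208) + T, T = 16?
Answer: -81719/436 ≈ -187.43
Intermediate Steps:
b(o) = -192 + o (b(o) = (o - 208) + 16 = (-208 + o) + 16 = -192 + o)
D(m) = -249/(70 + m) (D(m) = -249/(86 + (m - 16)) = -249/(86 + (-16 + m)) = -249/(70 + m))
D(-506) - b(380) = -249/(70 - 506) - (-192 + 380) = -249/(-436) - 1*188 = -249*(-1/436) - 188 = 249/436 - 188 = -81719/436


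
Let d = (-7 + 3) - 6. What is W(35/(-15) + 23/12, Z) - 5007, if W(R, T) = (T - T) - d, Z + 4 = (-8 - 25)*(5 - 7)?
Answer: -4997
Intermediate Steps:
Z = 62 (Z = -4 + (-8 - 25)*(5 - 7) = -4 - 33*(-2) = -4 + 66 = 62)
d = -10 (d = -4 - 6 = -10)
W(R, T) = 10 (W(R, T) = (T - T) - 1*(-10) = 0 + 10 = 10)
W(35/(-15) + 23/12, Z) - 5007 = 10 - 5007 = -4997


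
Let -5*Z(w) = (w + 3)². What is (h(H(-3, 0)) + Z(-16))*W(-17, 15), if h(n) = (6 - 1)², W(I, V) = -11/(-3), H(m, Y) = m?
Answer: -484/15 ≈ -32.267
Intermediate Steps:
W(I, V) = 11/3 (W(I, V) = -11*(-⅓) = 11/3)
h(n) = 25 (h(n) = 5² = 25)
Z(w) = -(3 + w)²/5 (Z(w) = -(w + 3)²/5 = -(3 + w)²/5)
(h(H(-3, 0)) + Z(-16))*W(-17, 15) = (25 - (3 - 16)²/5)*(11/3) = (25 - ⅕*(-13)²)*(11/3) = (25 - ⅕*169)*(11/3) = (25 - 169/5)*(11/3) = -44/5*11/3 = -484/15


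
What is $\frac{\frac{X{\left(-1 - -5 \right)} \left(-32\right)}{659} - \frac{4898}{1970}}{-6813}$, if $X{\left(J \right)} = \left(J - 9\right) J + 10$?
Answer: $\frac{144299}{491380055} \approx 0.00029366$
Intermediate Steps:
$X{\left(J \right)} = 10 + J \left(-9 + J\right)$ ($X{\left(J \right)} = \left(-9 + J\right) J + 10 = J \left(-9 + J\right) + 10 = 10 + J \left(-9 + J\right)$)
$\frac{\frac{X{\left(-1 - -5 \right)} \left(-32\right)}{659} - \frac{4898}{1970}}{-6813} = \frac{\frac{\left(10 + \left(-1 - -5\right)^{2} - 9 \left(-1 - -5\right)\right) \left(-32\right)}{659} - \frac{4898}{1970}}{-6813} = \left(\left(10 + \left(-1 + 5\right)^{2} - 9 \left(-1 + 5\right)\right) \left(-32\right) \frac{1}{659} - \frac{2449}{985}\right) \left(- \frac{1}{6813}\right) = \left(\left(10 + 4^{2} - 36\right) \left(-32\right) \frac{1}{659} - \frac{2449}{985}\right) \left(- \frac{1}{6813}\right) = \left(\left(10 + 16 - 36\right) \left(-32\right) \frac{1}{659} - \frac{2449}{985}\right) \left(- \frac{1}{6813}\right) = \left(\left(-10\right) \left(-32\right) \frac{1}{659} - \frac{2449}{985}\right) \left(- \frac{1}{6813}\right) = \left(320 \cdot \frac{1}{659} - \frac{2449}{985}\right) \left(- \frac{1}{6813}\right) = \left(\frac{320}{659} - \frac{2449}{985}\right) \left(- \frac{1}{6813}\right) = \left(- \frac{1298691}{649115}\right) \left(- \frac{1}{6813}\right) = \frac{144299}{491380055}$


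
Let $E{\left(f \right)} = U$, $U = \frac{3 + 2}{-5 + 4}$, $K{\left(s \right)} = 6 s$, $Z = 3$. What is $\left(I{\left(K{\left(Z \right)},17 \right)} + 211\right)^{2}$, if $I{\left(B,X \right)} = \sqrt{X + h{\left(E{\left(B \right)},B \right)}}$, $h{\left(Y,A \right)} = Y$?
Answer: $44533 + 844 \sqrt{3} \approx 45995.0$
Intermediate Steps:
$U = -5$ ($U = \frac{5}{-1} = 5 \left(-1\right) = -5$)
$E{\left(f \right)} = -5$
$I{\left(B,X \right)} = \sqrt{-5 + X}$ ($I{\left(B,X \right)} = \sqrt{X - 5} = \sqrt{-5 + X}$)
$\left(I{\left(K{\left(Z \right)},17 \right)} + 211\right)^{2} = \left(\sqrt{-5 + 17} + 211\right)^{2} = \left(\sqrt{12} + 211\right)^{2} = \left(2 \sqrt{3} + 211\right)^{2} = \left(211 + 2 \sqrt{3}\right)^{2}$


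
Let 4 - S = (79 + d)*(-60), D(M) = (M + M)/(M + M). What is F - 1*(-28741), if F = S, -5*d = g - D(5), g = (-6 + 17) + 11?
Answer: 33233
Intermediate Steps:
D(M) = 1 (D(M) = (2*M)/((2*M)) = (2*M)*(1/(2*M)) = 1)
g = 22 (g = 11 + 11 = 22)
d = -21/5 (d = -(22 - 1*1)/5 = -(22 - 1)/5 = -1/5*21 = -21/5 ≈ -4.2000)
S = 4492 (S = 4 - (79 - 21/5)*(-60) = 4 - 374*(-60)/5 = 4 - 1*(-4488) = 4 + 4488 = 4492)
F = 4492
F - 1*(-28741) = 4492 - 1*(-28741) = 4492 + 28741 = 33233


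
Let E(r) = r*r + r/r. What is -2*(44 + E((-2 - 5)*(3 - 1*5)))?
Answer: -482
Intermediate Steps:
E(r) = 1 + r² (E(r) = r² + 1 = 1 + r²)
-2*(44 + E((-2 - 5)*(3 - 1*5))) = -2*(44 + (1 + ((-2 - 5)*(3 - 1*5))²)) = -2*(44 + (1 + (-7*(3 - 5))²)) = -2*(44 + (1 + (-7*(-2))²)) = -2*(44 + (1 + 14²)) = -2*(44 + (1 + 196)) = -2*(44 + 197) = -2*241 = -482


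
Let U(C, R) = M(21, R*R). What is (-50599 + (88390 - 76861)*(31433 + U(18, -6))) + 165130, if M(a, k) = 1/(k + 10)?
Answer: 16675268577/46 ≈ 3.6251e+8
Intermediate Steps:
M(a, k) = 1/(10 + k)
U(C, R) = 1/(10 + R**2) (U(C, R) = 1/(10 + R*R) = 1/(10 + R**2))
(-50599 + (88390 - 76861)*(31433 + U(18, -6))) + 165130 = (-50599 + (88390 - 76861)*(31433 + 1/(10 + (-6)**2))) + 165130 = (-50599 + 11529*(31433 + 1/(10 + 36))) + 165130 = (-50599 + 11529*(31433 + 1/46)) + 165130 = (-50599 + 11529*(1445919/46)) + 165130 = (-50599 + 16670000151/46) + 165130 = 16667672597/46 + 165130 = 16675268577/46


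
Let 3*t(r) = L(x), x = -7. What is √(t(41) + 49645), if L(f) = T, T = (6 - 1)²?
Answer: 28*√570/3 ≈ 222.83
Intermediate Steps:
T = 25 (T = 5² = 25)
L(f) = 25
t(r) = 25/3 (t(r) = (⅓)*25 = 25/3)
√(t(41) + 49645) = √(25/3 + 49645) = √(148960/3) = 28*√570/3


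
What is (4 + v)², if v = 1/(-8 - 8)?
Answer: 3969/256 ≈ 15.504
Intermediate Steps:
v = -1/16 (v = 1/(-16) = -1/16 ≈ -0.062500)
(4 + v)² = (4 - 1/16)² = (63/16)² = 3969/256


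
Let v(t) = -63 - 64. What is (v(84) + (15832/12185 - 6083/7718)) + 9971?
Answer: 925815532541/94043830 ≈ 9844.5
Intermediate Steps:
v(t) = -127
(v(84) + (15832/12185 - 6083/7718)) + 9971 = (-127 + (15832/12185 - 6083/7718)) + 9971 = (-127 + 48070021/94043830) + 9971 = -11895496389/94043830 + 9971 = 925815532541/94043830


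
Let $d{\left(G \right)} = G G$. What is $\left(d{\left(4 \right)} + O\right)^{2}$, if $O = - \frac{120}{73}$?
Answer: $\frac{1098304}{5329} \approx 206.1$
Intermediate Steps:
$d{\left(G \right)} = G^{2}$
$O = - \frac{120}{73}$ ($O = \left(-120\right) \frac{1}{73} = - \frac{120}{73} \approx -1.6438$)
$\left(d{\left(4 \right)} + O\right)^{2} = \left(4^{2} - \frac{120}{73}\right)^{2} = \left(16 - \frac{120}{73}\right)^{2} = \left(\frac{1048}{73}\right)^{2} = \frac{1098304}{5329}$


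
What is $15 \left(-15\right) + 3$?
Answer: $-222$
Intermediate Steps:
$15 \left(-15\right) + 3 = -225 + 3 = -222$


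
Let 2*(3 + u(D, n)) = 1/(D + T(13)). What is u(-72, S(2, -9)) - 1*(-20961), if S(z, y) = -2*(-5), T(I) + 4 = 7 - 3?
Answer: 3017951/144 ≈ 20958.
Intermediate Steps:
T(I) = 0 (T(I) = -4 + (7 - 3) = -4 + 4 = 0)
S(z, y) = 10
u(D, n) = -3 + 1/(2*D) (u(D, n) = -3 + 1/(2*(D + 0)) = -3 + 1/(2*D))
u(-72, S(2, -9)) - 1*(-20961) = (-3 + (1/2)/(-72)) - 1*(-20961) = (-3 + (1/2)*(-1/72)) + 20961 = (-3 - 1/144) + 20961 = -433/144 + 20961 = 3017951/144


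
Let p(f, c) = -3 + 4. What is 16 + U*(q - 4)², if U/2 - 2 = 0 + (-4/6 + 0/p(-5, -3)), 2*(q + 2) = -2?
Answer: 440/3 ≈ 146.67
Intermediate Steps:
q = -3 (q = -2 + (½)*(-2) = -2 - 1 = -3)
p(f, c) = 1
U = 8/3 (U = 4 + 2*(0 + (-4/6 + 0/1)) = 4 + 2*(0 + (-4*⅙ + 0*1)) = 4 + 2*(0 + (-⅔ + 0)) = 4 + 2*(0 - ⅔) = 4 + 2*(-⅔) = 4 - 4/3 = 8/3 ≈ 2.6667)
16 + U*(q - 4)² = 16 + 8*(-3 - 4)²/3 = 16 + (8/3)*(-7)² = 16 + (8/3)*49 = 16 + 392/3 = 440/3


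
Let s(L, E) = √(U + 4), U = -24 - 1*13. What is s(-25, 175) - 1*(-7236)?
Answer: 7236 + I*√33 ≈ 7236.0 + 5.7446*I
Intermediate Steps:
U = -37 (U = -24 - 13 = -37)
s(L, E) = I*√33 (s(L, E) = √(-37 + 4) = √(-33) = I*√33)
s(-25, 175) - 1*(-7236) = I*√33 - 1*(-7236) = I*√33 + 7236 = 7236 + I*√33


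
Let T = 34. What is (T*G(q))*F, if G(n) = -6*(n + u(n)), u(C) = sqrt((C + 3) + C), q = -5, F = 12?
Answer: 12240 - 2448*I*sqrt(7) ≈ 12240.0 - 6476.8*I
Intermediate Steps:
u(C) = sqrt(3 + 2*C) (u(C) = sqrt((3 + C) + C) = sqrt(3 + 2*C))
G(n) = -6*n - 6*sqrt(3 + 2*n) (G(n) = -6*(n + sqrt(3 + 2*n)) = -6*n - 6*sqrt(3 + 2*n))
(T*G(q))*F = (34*(-6*(-5) - 6*sqrt(3 + 2*(-5))))*12 = (34*(30 - 6*sqrt(3 - 10)))*12 = (34*(30 - 6*I*sqrt(7)))*12 = (1020 - 204*I*sqrt(7))*12 = 12240 - 2448*I*sqrt(7)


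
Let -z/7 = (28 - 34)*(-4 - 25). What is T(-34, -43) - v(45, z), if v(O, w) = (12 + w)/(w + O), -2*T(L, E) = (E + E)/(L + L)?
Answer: -2597/1564 ≈ -1.6605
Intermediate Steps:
z = -1218 (z = -7*(28 - 34)*(-4 - 25) = -(-42)*(-29) = -7*174 = -1218)
T(L, E) = -E/(2*L) (T(L, E) = -(E + E)/(2*(L + L)) = -2*E/(2*(2*L)) = -2*E*1/(2*L)/2 = -E/(2*L))
v(O, w) = (12 + w)/(O + w)
T(-34, -43) - v(45, z) = -½*(-43)/(-34) - (12 - 1218)/(45 - 1218) = -½*(-43)*(-1/34) - (-1206)/(-1173) = -43/68 - (-1)*(-1206)/1173 = -43/68 - 1*402/391 = -43/68 - 402/391 = -2597/1564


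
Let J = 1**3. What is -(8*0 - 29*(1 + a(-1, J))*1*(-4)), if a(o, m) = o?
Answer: 0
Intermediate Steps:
J = 1
-(8*0 - 29*(1 + a(-1, J))*1*(-4)) = -(8*0 - 29*(1 - 1)*1*(-4)) = -(0 - 0*(-4)) = -(0 - 29*0) = -(0 + 0) = -1*0 = 0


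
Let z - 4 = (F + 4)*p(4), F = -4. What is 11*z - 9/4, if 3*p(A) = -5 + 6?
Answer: 167/4 ≈ 41.750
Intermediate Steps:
p(A) = 1/3 (p(A) = (-5 + 6)/3 = (1/3)*1 = 1/3)
z = 4 (z = 4 + (-4 + 4)*(1/3) = 4 + 0*(1/3) = 4 + 0 = 4)
11*z - 9/4 = 11*4 - 9/4 = 44 - 9*1/4 = 44 - 9/4 = 167/4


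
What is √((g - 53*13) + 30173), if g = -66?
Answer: √29418 ≈ 171.52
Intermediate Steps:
√((g - 53*13) + 30173) = √((-66 - 53*13) + 30173) = √((-66 - 689) + 30173) = √(-755 + 30173) = √29418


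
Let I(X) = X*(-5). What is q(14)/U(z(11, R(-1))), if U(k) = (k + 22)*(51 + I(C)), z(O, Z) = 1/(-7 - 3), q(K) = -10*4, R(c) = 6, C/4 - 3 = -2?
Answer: -400/6789 ≈ -0.058919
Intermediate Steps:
C = 4 (C = 12 + 4*(-2) = 12 - 8 = 4)
q(K) = -40
I(X) = -5*X
z(O, Z) = -1/10 (z(O, Z) = 1/(-10) = -1/10)
U(k) = 682 + 31*k (U(k) = (k + 22)*(51 - 5*4) = (22 + k)*(51 - 20) = (22 + k)*31 = 682 + 31*k)
q(14)/U(z(11, R(-1))) = -40/(682 + 31*(-1/10)) = -40/(682 - 31/10) = -40/6789/10 = -40*10/6789 = -400/6789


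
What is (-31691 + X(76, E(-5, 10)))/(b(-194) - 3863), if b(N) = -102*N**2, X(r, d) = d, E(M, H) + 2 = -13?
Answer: 31706/3842735 ≈ 0.0082509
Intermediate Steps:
E(M, H) = -15 (E(M, H) = -2 - 13 = -15)
(-31691 + X(76, E(-5, 10)))/(b(-194) - 3863) = (-31691 - 15)/(-102*(-194)**2 - 3863) = -31706/(-102*37636 - 3863) = -31706/(-3838872 - 3863) = -31706/(-3842735) = -31706*(-1/3842735) = 31706/3842735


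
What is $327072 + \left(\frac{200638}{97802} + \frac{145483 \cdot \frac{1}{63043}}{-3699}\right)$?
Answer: $\frac{3729795605706318704}{11403520383357} \approx 3.2707 \cdot 10^{5}$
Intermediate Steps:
$327072 + \left(\frac{200638}{97802} + \frac{145483 \cdot \frac{1}{63043}}{-3699}\right) = 327072 + \left(200638 \cdot \frac{1}{97802} + 145483 \cdot \frac{1}{63043} \left(- \frac{1}{3699}\right)\right) = 327072 + \left(\frac{100319}{48901} + \frac{145483}{63043} \left(- \frac{1}{3699}\right)\right) = 327072 + \left(\frac{100319}{48901} - \frac{145483}{233196057}\right) = 327072 + \frac{23386880978000}{11403520383357} = \frac{3729795605706318704}{11403520383357}$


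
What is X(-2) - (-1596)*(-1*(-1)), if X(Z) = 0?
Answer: 1596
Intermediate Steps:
X(-2) - (-1596)*(-1*(-1)) = 0 - (-1596)*(-1*(-1)) = 0 - (-1596) = 0 - 76*(-21) = 0 + 1596 = 1596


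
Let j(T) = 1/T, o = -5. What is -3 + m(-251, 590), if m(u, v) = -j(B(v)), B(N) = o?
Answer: -14/5 ≈ -2.8000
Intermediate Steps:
B(N) = -5
m(u, v) = ⅕ (m(u, v) = -1/(-5) = -1*(-⅕) = ⅕)
-3 + m(-251, 590) = -3 + ⅕ = -14/5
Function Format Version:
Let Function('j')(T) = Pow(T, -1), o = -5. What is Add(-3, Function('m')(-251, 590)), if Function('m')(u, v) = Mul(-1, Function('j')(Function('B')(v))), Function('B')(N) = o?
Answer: Rational(-14, 5) ≈ -2.8000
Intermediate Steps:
Function('B')(N) = -5
Function('m')(u, v) = Rational(1, 5) (Function('m')(u, v) = Mul(-1, Pow(-5, -1)) = Mul(-1, Rational(-1, 5)) = Rational(1, 5))
Add(-3, Function('m')(-251, 590)) = Add(-3, Rational(1, 5)) = Rational(-14, 5)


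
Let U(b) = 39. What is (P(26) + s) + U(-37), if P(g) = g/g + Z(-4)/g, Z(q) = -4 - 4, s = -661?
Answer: -8077/13 ≈ -621.31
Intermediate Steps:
Z(q) = -8
P(g) = 1 - 8/g (P(g) = g/g - 8/g = 1 - 8/g)
(P(26) + s) + U(-37) = ((-8 + 26)/26 - 661) + 39 = ((1/26)*18 - 661) + 39 = (9/13 - 661) + 39 = -8584/13 + 39 = -8077/13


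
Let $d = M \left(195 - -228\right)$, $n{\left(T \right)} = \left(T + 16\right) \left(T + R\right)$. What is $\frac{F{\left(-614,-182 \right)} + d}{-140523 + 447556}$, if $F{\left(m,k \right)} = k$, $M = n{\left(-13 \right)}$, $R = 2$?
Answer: $- \frac{14141}{307033} \approx -0.046057$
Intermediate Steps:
$n{\left(T \right)} = \left(2 + T\right) \left(16 + T\right)$ ($n{\left(T \right)} = \left(T + 16\right) \left(T + 2\right) = \left(16 + T\right) \left(2 + T\right) = \left(2 + T\right) \left(16 + T\right)$)
$M = -33$ ($M = 32 + \left(-13\right)^{2} + 18 \left(-13\right) = 32 + 169 - 234 = -33$)
$d = -13959$ ($d = - 33 \left(195 - -228\right) = - 33 \left(195 + 228\right) = \left(-33\right) 423 = -13959$)
$\frac{F{\left(-614,-182 \right)} + d}{-140523 + 447556} = \frac{-182 - 13959}{-140523 + 447556} = - \frac{14141}{307033}$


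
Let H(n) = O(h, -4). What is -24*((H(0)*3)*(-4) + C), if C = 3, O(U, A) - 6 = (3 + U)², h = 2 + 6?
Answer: 36504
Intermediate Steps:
h = 8
O(U, A) = 6 + (3 + U)²
H(n) = 127 (H(n) = 6 + (3 + 8)² = 6 + 11² = 6 + 121 = 127)
-24*((H(0)*3)*(-4) + C) = -24*((127*3)*(-4) + 3) = -24*(381*(-4) + 3) = -24*(-1524 + 3) = -24*(-1521) = 36504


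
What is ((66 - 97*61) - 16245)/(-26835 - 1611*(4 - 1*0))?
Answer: 22096/33279 ≈ 0.66396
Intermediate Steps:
((66 - 97*61) - 16245)/(-26835 - 1611*(4 - 1*0)) = ((66 - 5917) - 16245)/(-26835 - 1611*(4 + 0)) = (-5851 - 16245)/(-26835 - 1611*4) = -22096/(-26835 - 6444) = -22096/(-33279) = -22096*(-1/33279) = 22096/33279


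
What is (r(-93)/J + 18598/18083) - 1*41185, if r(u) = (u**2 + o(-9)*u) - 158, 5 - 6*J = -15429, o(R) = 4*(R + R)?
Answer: -5746255655206/139546511 ≈ -41178.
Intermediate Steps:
o(R) = 8*R (o(R) = 4*(2*R) = 8*R)
J = 7717/3 (J = 5/6 - 1/6*(-15429) = 5/6 + 5143/2 = 7717/3 ≈ 2572.3)
r(u) = -158 + u**2 - 72*u (r(u) = (u**2 + (8*(-9))*u) - 158 = (u**2 - 72*u) - 158 = -158 + u**2 - 72*u)
(r(-93)/J + 18598/18083) - 1*41185 = ((-158 + (-93)**2 - 72*(-93))/(7717/3) + 18598/18083) - 1*41185 = ((-158 + 8649 + 6696)*(3/7717) + 18598*(1/18083)) - 41185 = (15187*(3/7717) + 18598/18083) - 41185 = (45561/7717 + 18598/18083) - 41185 = 967400329/139546511 - 41185 = -5746255655206/139546511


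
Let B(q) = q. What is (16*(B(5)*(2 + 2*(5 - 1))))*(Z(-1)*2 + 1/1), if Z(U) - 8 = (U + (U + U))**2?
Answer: 28000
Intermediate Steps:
Z(U) = 8 + 9*U**2 (Z(U) = 8 + (U + (U + U))**2 = 8 + (U + 2*U)**2 = 8 + (3*U)**2 = 8 + 9*U**2)
(16*(B(5)*(2 + 2*(5 - 1))))*(Z(-1)*2 + 1/1) = (16*(5*(2 + 2*(5 - 1))))*((8 + 9*(-1)**2)*2 + 1/1) = (16*(5*(2 + 2*4)))*((8 + 9*1)*2 + 1) = (16*(5*(2 + 8)))*((8 + 9)*2 + 1) = (16*(5*10))*(17*2 + 1) = (16*50)*(34 + 1) = 800*35 = 28000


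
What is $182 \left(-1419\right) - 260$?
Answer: $-258518$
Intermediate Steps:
$182 \left(-1419\right) - 260 = -258258 - 260 = -258518$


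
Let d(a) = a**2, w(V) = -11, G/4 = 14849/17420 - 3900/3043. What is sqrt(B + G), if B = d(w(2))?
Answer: 2*sqrt(5237200944152645)/13252265 ≈ 10.922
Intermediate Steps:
G = -22752493/13252265 (G = 4*(14849/17420 - 3900/3043) = 4*(-22752493/53009060) = -22752493/13252265 ≈ -1.7169)
B = 121 (B = (-11)**2 = 121)
sqrt(B + G) = sqrt(121 - 22752493/13252265) = sqrt(1580771572/13252265) = 2*sqrt(5237200944152645)/13252265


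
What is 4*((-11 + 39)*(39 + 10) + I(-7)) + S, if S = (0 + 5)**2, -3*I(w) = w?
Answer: 16567/3 ≈ 5522.3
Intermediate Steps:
I(w) = -w/3
S = 25 (S = 5**2 = 25)
4*((-11 + 39)*(39 + 10) + I(-7)) + S = 4*((-11 + 39)*(39 + 10) - 1/3*(-7)) + 25 = 4*(28*49 + 7/3) + 25 = 4*(1372 + 7/3) + 25 = 4*(4123/3) + 25 = 16492/3 + 25 = 16567/3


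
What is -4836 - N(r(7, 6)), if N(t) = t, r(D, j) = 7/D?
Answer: -4837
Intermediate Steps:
-4836 - N(r(7, 6)) = -4836 - 7/7 = -4836 - 1*1 = -4836 - 1 = -4837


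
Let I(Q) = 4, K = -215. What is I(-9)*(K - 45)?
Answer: -1040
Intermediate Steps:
I(-9)*(K - 45) = 4*(-215 - 45) = 4*(-260) = -1040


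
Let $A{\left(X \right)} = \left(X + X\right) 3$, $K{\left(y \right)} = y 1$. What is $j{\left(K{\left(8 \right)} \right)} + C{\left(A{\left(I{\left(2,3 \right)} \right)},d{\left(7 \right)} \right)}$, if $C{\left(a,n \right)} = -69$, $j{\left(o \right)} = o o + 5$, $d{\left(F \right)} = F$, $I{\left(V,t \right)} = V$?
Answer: $0$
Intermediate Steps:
$K{\left(y \right)} = y$
$j{\left(o \right)} = 5 + o^{2}$ ($j{\left(o \right)} = o^{2} + 5 = 5 + o^{2}$)
$A{\left(X \right)} = 6 X$ ($A{\left(X \right)} = 2 X 3 = 6 X$)
$j{\left(K{\left(8 \right)} \right)} + C{\left(A{\left(I{\left(2,3 \right)} \right)},d{\left(7 \right)} \right)} = \left(5 + 8^{2}\right) - 69 = \left(5 + 64\right) - 69 = 69 - 69 = 0$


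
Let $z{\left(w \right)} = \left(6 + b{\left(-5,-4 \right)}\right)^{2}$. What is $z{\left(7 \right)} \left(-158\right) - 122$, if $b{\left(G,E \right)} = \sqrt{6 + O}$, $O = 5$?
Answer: $-7548 - 1896 \sqrt{11} \approx -13836.0$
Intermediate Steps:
$b{\left(G,E \right)} = \sqrt{11}$ ($b{\left(G,E \right)} = \sqrt{6 + 5} = \sqrt{11}$)
$z{\left(w \right)} = \left(6 + \sqrt{11}\right)^{2}$
$z{\left(7 \right)} \left(-158\right) - 122 = \left(6 + \sqrt{11}\right)^{2} \left(-158\right) - 122 = - 158 \left(6 + \sqrt{11}\right)^{2} - 122 = -122 - 158 \left(6 + \sqrt{11}\right)^{2}$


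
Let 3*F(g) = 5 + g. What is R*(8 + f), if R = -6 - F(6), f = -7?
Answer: -29/3 ≈ -9.6667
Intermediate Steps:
F(g) = 5/3 + g/3 (F(g) = (5 + g)/3 = 5/3 + g/3)
R = -29/3 (R = -6 - (5/3 + (⅓)*6) = -6 - (5/3 + 2) = -6 - 1*11/3 = -6 - 11/3 = -29/3 ≈ -9.6667)
R*(8 + f) = -29*(8 - 7)/3 = -29/3*1 = -29/3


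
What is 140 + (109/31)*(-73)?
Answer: -3617/31 ≈ -116.68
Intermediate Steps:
140 + (109/31)*(-73) = 140 - 7957/31 = -3617/31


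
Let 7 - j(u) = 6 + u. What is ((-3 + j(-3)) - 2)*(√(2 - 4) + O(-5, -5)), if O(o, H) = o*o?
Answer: -25 - I*√2 ≈ -25.0 - 1.4142*I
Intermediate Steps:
O(o, H) = o²
j(u) = 1 - u (j(u) = 7 - (6 + u) = 7 + (-6 - u) = 1 - u)
((-3 + j(-3)) - 2)*(√(2 - 4) + O(-5, -5)) = ((-3 + (1 - 1*(-3))) - 2)*(√(2 - 4) + (-5)²) = ((-3 + (1 + 3)) - 2)*(√(-2) + 25) = ((-3 + 4) - 2)*(I*√2 + 25) = (1 - 2)*(25 + I*√2) = -(25 + I*√2) = -25 - I*√2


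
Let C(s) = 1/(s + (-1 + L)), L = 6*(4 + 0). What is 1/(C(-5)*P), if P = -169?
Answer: -18/169 ≈ -0.10651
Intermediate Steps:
L = 24 (L = 6*4 = 24)
C(s) = 1/(23 + s) (C(s) = 1/(s + (-1 + 24)) = 1/(s + 23) = 1/(23 + s))
1/(C(-5)*P) = 1/(-169/(23 - 5)) = 1/(-169/18) = -18/169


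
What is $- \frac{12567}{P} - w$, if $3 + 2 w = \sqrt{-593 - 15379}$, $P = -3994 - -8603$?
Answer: $- \frac{11307}{9218} - 11 i \sqrt{33} \approx -1.2266 - 63.19 i$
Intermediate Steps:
$P = 4609$ ($P = -3994 + 8603 = 4609$)
$w = - \frac{3}{2} + 11 i \sqrt{33}$ ($w = - \frac{3}{2} + \frac{\sqrt{-593 - 15379}}{2} = - \frac{3}{2} + \frac{\sqrt{-15972}}{2} = - \frac{3}{2} + \frac{22 i \sqrt{33}}{2} = - \frac{3}{2} + 11 i \sqrt{33} \approx -1.5 + 63.19 i$)
$- \frac{12567}{P} - w = - \frac{12567}{4609} - \left(- \frac{3}{2} + 11 i \sqrt{33}\right) = \left(-12567\right) \frac{1}{4609} + \left(\frac{3}{2} - 11 i \sqrt{33}\right) = - \frac{12567}{4609} + \left(\frac{3}{2} - 11 i \sqrt{33}\right) = - \frac{11307}{9218} - 11 i \sqrt{33}$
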